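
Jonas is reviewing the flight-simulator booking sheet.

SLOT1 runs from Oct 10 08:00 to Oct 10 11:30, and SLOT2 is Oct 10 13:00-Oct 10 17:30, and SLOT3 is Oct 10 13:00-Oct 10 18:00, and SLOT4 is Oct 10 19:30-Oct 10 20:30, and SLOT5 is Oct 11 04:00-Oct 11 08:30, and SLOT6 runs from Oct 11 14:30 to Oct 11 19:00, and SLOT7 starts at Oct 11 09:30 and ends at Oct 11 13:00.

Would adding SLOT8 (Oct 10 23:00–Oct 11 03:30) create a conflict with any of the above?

No — it doesn't clash with anything

SLOT1: ends Oct 10 11:30 at or before SLOT8 starts Oct 10 23:00 → clear.
SLOT2: ends Oct 10 17:30 at or before SLOT8 starts Oct 10 23:00 → clear.
SLOT3: ends Oct 10 18:00 at or before SLOT8 starts Oct 10 23:00 → clear.
SLOT4: ends Oct 10 20:30 at or before SLOT8 starts Oct 10 23:00 → clear.
SLOT5: starts Oct 11 04:00 at or after SLOT8 ends Oct 11 03:30 → clear.
SLOT7: starts Oct 11 09:30 at or after SLOT8 ends Oct 11 03:30 → clear.
SLOT6: starts Oct 11 14:30 at or after SLOT8 ends Oct 11 03:30 → clear.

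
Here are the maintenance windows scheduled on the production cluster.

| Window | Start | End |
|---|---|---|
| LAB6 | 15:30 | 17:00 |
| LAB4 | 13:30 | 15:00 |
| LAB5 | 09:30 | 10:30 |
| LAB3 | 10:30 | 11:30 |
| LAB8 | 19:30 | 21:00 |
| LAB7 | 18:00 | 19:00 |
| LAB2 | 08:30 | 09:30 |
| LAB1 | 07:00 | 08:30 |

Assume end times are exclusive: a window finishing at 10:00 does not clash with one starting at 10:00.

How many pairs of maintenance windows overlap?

0

Sorted by start: LAB1, LAB2, LAB5, LAB3, LAB4, LAB6, LAB7, LAB8.
LAB2 starts exactly when LAB1 ends (back-to-back, no overlap) — done with LAB1.
LAB5 starts exactly when LAB2 ends (back-to-back, no overlap) — done with LAB2.
LAB3 starts exactly when LAB5 ends (back-to-back, no overlap) — done with LAB5.
LAB4 starts after LAB3 ends — done with LAB3.
LAB6 starts after LAB4 ends — done with LAB4.
LAB7 starts after LAB6 ends — done with LAB6.
LAB8 starts after LAB7 ends.
No pair overlaps.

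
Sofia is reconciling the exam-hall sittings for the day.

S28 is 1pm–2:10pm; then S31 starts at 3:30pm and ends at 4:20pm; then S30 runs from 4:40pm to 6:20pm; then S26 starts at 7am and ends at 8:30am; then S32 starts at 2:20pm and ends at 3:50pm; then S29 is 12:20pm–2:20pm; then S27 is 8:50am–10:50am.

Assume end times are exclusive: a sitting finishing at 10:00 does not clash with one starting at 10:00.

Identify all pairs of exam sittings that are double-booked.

Sorted by start: S26, S27, S29, S28, S32, S31, S30.
S27 starts after S26 ends; S26 is clear from here.
S29 starts after S27 ends; S27 is clear from here.
S28 starts before S29 ends → S29 and S28 overlap.
S32 starts exactly when S29 ends (back-to-back, no overlap); S29 is clear from here.
S32 starts after S28 ends; S28 is clear from here.
S31 starts before S32 ends → S32 and S31 overlap.
S30 starts after S32 ends.
S30 starts after S31 ends.

S28 & S29, S31 & S32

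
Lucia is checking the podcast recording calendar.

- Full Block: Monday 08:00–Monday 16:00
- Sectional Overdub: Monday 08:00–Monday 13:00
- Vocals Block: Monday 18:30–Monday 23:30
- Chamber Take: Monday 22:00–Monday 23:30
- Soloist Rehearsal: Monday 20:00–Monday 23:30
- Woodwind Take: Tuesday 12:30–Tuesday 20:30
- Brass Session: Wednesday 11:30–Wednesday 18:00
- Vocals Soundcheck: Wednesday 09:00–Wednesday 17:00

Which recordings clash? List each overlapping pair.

Two intervals overlap when each starts before the other ends.
Sorted by start: Full Block, Sectional Overdub, Vocals Block, Soloist Rehearsal, Chamber Take, Woodwind Take, Vocals Soundcheck, Brass Session.
Sectional Overdub starts before Full Block ends → Full Block and Sectional Overdub overlap.
Vocals Block starts after Full Block ends; Full Block is clear from here.
Vocals Block starts after Sectional Overdub ends; Sectional Overdub is clear from here.
Soloist Rehearsal starts before Vocals Block ends → Vocals Block and Soloist Rehearsal overlap.
Chamber Take starts before Vocals Block ends → Vocals Block and Chamber Take overlap.
Woodwind Take starts after Vocals Block ends; Vocals Block is clear from here.
Chamber Take starts before Soloist Rehearsal ends → Soloist Rehearsal and Chamber Take overlap.
Woodwind Take starts after Soloist Rehearsal ends; Soloist Rehearsal is clear from here.
Woodwind Take starts after Chamber Take ends; Chamber Take is clear from here.
Vocals Soundcheck starts after Woodwind Take ends; Woodwind Take is clear from here.
Brass Session starts before Vocals Soundcheck ends → Vocals Soundcheck and Brass Session overlap.

Brass Session & Vocals Soundcheck, Chamber Take & Soloist Rehearsal, Chamber Take & Vocals Block, Full Block & Sectional Overdub, Soloist Rehearsal & Vocals Block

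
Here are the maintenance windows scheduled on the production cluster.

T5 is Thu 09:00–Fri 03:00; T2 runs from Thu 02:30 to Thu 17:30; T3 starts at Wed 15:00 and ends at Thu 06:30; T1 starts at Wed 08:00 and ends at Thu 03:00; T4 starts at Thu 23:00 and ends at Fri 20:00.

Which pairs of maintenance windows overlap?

T1 & T2, T1 & T3, T2 & T3, T2 & T5, T4 & T5

Check each pair: they overlap iff neither finishes before the other starts.
Sorted by start: T1, T3, T2, T5, T4.
T3 starts before T1 ends → T1 and T3 overlap.
T2 starts before T1 ends → T1 and T2 overlap.
T5 starts after T1 ends — done with T1.
T2 starts before T3 ends → T3 and T2 overlap.
T5 starts after T3 ends — done with T3.
T5 starts before T2 ends → T2 and T5 overlap.
T4 starts after T2 ends.
T4 starts before T5 ends → T5 and T4 overlap.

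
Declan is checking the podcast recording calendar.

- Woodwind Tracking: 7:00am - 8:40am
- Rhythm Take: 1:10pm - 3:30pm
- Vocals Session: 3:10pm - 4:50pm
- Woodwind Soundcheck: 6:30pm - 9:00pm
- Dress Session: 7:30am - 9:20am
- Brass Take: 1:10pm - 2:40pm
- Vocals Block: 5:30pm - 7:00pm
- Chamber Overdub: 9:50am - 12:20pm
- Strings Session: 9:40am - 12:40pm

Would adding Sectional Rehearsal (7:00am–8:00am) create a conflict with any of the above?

Woodwind Tracking: starts 7:00am before Sectional Rehearsal ends 8:00am, and ends 8:40am after Sectional Rehearsal starts 7:00am → overlap.
Dress Session: starts 7:30am before Sectional Rehearsal ends 8:00am, and ends 9:20am after Sectional Rehearsal starts 7:00am → overlap.
Strings Session: starts 9:40am at or after Sectional Rehearsal ends 8:00am → clear.
Chamber Overdub: starts 9:50am at or after Sectional Rehearsal ends 8:00am → clear.
Brass Take: starts 1:10pm at or after Sectional Rehearsal ends 8:00am → clear.
Rhythm Take: starts 1:10pm at or after Sectional Rehearsal ends 8:00am → clear.
Vocals Session: starts 3:10pm at or after Sectional Rehearsal ends 8:00am → clear.
Vocals Block: starts 5:30pm at or after Sectional Rehearsal ends 8:00am → clear.
Woodwind Soundcheck: starts 6:30pm at or after Sectional Rehearsal ends 8:00am → clear.
Sectional Rehearsal overlaps Woodwind Tracking, Dress Session.

Yes — it overlaps Dress Session, Woodwind Tracking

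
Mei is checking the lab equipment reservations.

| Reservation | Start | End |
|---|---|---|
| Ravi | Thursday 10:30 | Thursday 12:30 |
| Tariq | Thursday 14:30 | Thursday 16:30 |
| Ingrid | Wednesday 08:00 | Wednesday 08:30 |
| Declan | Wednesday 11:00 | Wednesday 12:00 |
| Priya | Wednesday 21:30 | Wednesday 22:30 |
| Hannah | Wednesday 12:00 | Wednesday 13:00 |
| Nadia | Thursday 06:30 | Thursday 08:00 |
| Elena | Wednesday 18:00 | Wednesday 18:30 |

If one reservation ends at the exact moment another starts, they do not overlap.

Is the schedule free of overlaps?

Yes

Two intervals overlap when each starts before the other ends.
Sorted by start: Ingrid, Declan, Hannah, Elena, Priya, Nadia, Ravi, Tariq.
Declan starts after Ingrid ends, so nothing later overlaps Ingrid either.
Hannah starts exactly when Declan ends (back-to-back, no overlap), so nothing later overlaps Declan either.
Elena starts after Hannah ends, so nothing later overlaps Hannah either.
Priya starts after Elena ends, so nothing later overlaps Elena either.
Nadia starts after Priya ends, so nothing later overlaps Priya either.
Ravi starts after Nadia ends, so nothing later overlaps Nadia either.
Tariq starts after Ravi ends.
Every pair is clear; the schedule has no overlaps.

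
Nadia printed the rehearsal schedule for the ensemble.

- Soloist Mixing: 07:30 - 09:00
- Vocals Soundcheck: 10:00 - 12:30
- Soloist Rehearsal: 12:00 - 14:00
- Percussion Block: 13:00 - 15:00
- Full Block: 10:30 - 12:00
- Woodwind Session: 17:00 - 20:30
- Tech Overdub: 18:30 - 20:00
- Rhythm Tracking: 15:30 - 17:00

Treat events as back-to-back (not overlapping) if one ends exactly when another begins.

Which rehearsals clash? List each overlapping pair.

Full Block & Vocals Soundcheck, Percussion Block & Soloist Rehearsal, Soloist Rehearsal & Vocals Soundcheck, Tech Overdub & Woodwind Session

Sorted by start: Soloist Mixing, Vocals Soundcheck, Full Block, Soloist Rehearsal, Percussion Block, Rhythm Tracking, Woodwind Session, Tech Overdub.
Vocals Soundcheck starts after Soloist Mixing ends, so Soloist Mixing has no further overlaps.
Full Block starts before Vocals Soundcheck ends → Vocals Soundcheck and Full Block overlap.
Soloist Rehearsal starts before Vocals Soundcheck ends → Vocals Soundcheck and Soloist Rehearsal overlap.
Percussion Block starts after Vocals Soundcheck ends, so Vocals Soundcheck has no further overlaps.
Soloist Rehearsal starts exactly when Full Block ends (back-to-back, no overlap), so Full Block has no further overlaps.
Percussion Block starts before Soloist Rehearsal ends → Soloist Rehearsal and Percussion Block overlap.
Rhythm Tracking starts after Soloist Rehearsal ends, so Soloist Rehearsal has no further overlaps.
Rhythm Tracking starts after Percussion Block ends, so Percussion Block has no further overlaps.
Woodwind Session starts exactly when Rhythm Tracking ends (back-to-back, no overlap), so Rhythm Tracking has no further overlaps.
Tech Overdub starts before Woodwind Session ends → Woodwind Session and Tech Overdub overlap.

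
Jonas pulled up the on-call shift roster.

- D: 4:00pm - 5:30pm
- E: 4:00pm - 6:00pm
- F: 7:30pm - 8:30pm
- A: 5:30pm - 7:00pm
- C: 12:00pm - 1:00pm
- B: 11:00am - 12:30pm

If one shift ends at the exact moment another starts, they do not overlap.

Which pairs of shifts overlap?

A & E, B & C, D & E

Sorted by start: B, C, D, E, A, F.
C starts before B ends → B and C overlap.
D starts after B ends, so nothing later overlaps B either.
D starts after C ends, so nothing later overlaps C either.
E starts before D ends → D and E overlap.
A starts exactly when D ends (back-to-back, no overlap), so nothing later overlaps D either.
A starts before E ends → E and A overlap.
F starts after E ends.
F starts after A ends.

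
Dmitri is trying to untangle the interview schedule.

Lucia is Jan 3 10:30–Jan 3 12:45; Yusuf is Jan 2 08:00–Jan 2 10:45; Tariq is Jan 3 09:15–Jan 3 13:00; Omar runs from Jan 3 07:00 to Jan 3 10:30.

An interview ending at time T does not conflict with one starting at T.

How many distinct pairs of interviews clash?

2

Check each pair: they overlap iff neither finishes before the other starts.
Sorted by start: Yusuf, Omar, Tariq, Lucia.
Omar starts after Yusuf ends, so nothing later overlaps Yusuf either.
Tariq starts before Omar ends → Omar and Tariq overlap.
Lucia starts exactly when Omar ends (back-to-back, no overlap).
Lucia starts before Tariq ends → Tariq and Lucia overlap.
Overlapping pairs: Lucia & Tariq, Omar & Tariq — 2 in total.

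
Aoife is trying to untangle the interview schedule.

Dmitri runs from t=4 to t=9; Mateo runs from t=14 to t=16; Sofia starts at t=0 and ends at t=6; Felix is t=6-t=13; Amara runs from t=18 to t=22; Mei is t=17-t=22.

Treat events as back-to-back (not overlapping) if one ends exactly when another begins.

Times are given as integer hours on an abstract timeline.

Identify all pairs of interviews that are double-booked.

Sorted by start: Sofia, Dmitri, Felix, Mateo, Mei, Amara.
Dmitri starts before Sofia ends → Sofia and Dmitri overlap.
Felix starts exactly when Sofia ends (back-to-back, no overlap), so nothing later overlaps Sofia either.
Felix starts before Dmitri ends → Dmitri and Felix overlap.
Mateo starts after Dmitri ends, so nothing later overlaps Dmitri either.
Mateo starts after Felix ends, so nothing later overlaps Felix either.
Mei starts after Mateo ends, so nothing later overlaps Mateo either.
Amara starts before Mei ends → Mei and Amara overlap.

Amara & Mei, Dmitri & Felix, Dmitri & Sofia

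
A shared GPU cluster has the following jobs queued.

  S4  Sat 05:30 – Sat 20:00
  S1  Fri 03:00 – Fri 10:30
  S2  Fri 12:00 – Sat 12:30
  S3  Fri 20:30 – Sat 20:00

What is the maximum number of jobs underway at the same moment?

3

Walk through starts and ends in time order (an end at T is processed before a start at T):
Fri 03:00 start S1 → 1
Fri 10:30 end S1 → 0
Fri 12:00 start S2 → 1
Fri 20:30 start S3 → 2
Sat 05:30 start S4 → 3
Sat 12:30 end S2 → 2
Sat 20:00 end S3 → 1
Sat 20:00 end S4 → 0
Peak is 3, at Sat 05:30 (S2, S3, S4).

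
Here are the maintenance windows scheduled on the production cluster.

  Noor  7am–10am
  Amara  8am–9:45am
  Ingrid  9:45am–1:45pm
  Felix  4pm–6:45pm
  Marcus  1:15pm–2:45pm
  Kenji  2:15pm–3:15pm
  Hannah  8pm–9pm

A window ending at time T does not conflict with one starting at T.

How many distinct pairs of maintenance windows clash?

Sorted by start: Noor, Amara, Ingrid, Marcus, Kenji, Felix, Hannah.
Amara starts before Noor ends → Noor and Amara overlap.
Ingrid starts before Noor ends → Noor and Ingrid overlap.
Marcus starts after Noor ends, so Noor has no further overlaps.
Ingrid starts exactly when Amara ends (back-to-back, no overlap), so Amara has no further overlaps.
Marcus starts before Ingrid ends → Ingrid and Marcus overlap.
Kenji starts after Ingrid ends, so Ingrid has no further overlaps.
Kenji starts before Marcus ends → Marcus and Kenji overlap.
Felix starts after Marcus ends, so Marcus has no further overlaps.
Felix starts after Kenji ends, so Kenji has no further overlaps.
Hannah starts after Felix ends.
Overlapping pairs: Amara & Noor, Ingrid & Marcus, Ingrid & Noor, Kenji & Marcus — 4 in total.

4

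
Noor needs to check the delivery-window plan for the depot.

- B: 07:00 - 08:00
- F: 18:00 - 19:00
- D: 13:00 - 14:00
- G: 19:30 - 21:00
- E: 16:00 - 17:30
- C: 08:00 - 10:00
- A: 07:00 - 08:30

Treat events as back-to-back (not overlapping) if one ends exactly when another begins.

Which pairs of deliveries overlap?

A & B, A & C

Two intervals overlap when each starts before the other ends.
Sorted by start: A, B, C, D, E, F, G.
B starts before A ends → A and B overlap.
C starts before A ends → A and C overlap.
D starts after A ends — done with A.
C starts exactly when B ends (back-to-back, no overlap) — done with B.
D starts after C ends — done with C.
E starts after D ends — done with D.
F starts after E ends — done with E.
G starts after F ends.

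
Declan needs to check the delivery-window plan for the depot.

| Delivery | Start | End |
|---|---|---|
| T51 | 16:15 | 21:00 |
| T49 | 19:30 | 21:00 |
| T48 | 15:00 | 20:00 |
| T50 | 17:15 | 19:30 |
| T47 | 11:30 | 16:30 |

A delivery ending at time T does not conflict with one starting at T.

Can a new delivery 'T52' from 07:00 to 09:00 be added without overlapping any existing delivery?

Yes — the slot is free

T47: starts 11:30 at or after T52 ends 09:00 → clear.
T48: starts 15:00 at or after T52 ends 09:00 → clear.
T51: starts 16:15 at or after T52 ends 09:00 → clear.
T50: starts 17:15 at or after T52 ends 09:00 → clear.
T49: starts 19:30 at or after T52 ends 09:00 → clear.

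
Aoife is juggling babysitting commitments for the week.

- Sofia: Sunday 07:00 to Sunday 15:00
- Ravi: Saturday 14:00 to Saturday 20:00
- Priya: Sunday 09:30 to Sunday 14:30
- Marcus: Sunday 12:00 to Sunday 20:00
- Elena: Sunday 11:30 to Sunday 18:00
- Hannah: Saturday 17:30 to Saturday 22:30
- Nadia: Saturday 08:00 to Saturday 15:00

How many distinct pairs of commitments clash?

8

Sorted by start: Nadia, Ravi, Hannah, Sofia, Priya, Elena, Marcus.
Ravi starts before Nadia ends → Nadia and Ravi overlap.
Hannah starts after Nadia ends, so nothing later overlaps Nadia either.
Hannah starts before Ravi ends → Ravi and Hannah overlap.
Sofia starts after Ravi ends, so nothing later overlaps Ravi either.
Sofia starts after Hannah ends, so nothing later overlaps Hannah either.
Priya starts before Sofia ends → Sofia and Priya overlap.
Elena starts before Sofia ends → Sofia and Elena overlap.
Marcus starts before Sofia ends → Sofia and Marcus overlap.
Elena starts before Priya ends → Priya and Elena overlap.
Marcus starts before Priya ends → Priya and Marcus overlap.
Marcus starts before Elena ends → Elena and Marcus overlap.
Overlapping pairs: Elena & Marcus, Elena & Priya, Elena & Sofia, Hannah & Ravi, Marcus & Priya, Marcus & Sofia, Nadia & Ravi, Priya & Sofia — 8 in total.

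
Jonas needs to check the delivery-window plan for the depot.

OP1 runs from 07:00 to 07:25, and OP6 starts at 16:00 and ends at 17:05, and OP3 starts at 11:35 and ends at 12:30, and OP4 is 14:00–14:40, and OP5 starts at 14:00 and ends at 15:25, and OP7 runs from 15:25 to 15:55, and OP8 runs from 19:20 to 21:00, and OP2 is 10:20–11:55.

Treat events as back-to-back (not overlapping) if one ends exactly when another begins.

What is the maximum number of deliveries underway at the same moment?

Sweep the timeline, counting +1 at each start and −1 at each end (ends before starts at a tie):
07:00 start OP1 → 1
07:25 end OP1 → 0
10:20 start OP2 → 1
11:35 start OP3 → 2
11:55 end OP2 → 1
12:30 end OP3 → 0
14:00 start OP4 → 1
14:00 start OP5 → 2
14:40 end OP4 → 1
15:25 end OP5 → 0
15:25 start OP7 → 1
15:55 end OP7 → 0
16:00 start OP6 → 1
17:05 end OP6 → 0
19:20 start OP8 → 1
21:00 end OP8 → 0
Peak is 2, at 11:35 (OP2, OP3).

2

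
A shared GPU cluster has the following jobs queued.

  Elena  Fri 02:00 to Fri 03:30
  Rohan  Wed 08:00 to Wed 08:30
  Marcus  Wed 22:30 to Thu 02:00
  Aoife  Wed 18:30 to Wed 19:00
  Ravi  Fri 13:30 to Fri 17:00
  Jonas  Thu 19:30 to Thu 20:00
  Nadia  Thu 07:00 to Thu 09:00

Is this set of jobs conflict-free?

Yes

Sorted by start: Rohan, Aoife, Marcus, Nadia, Jonas, Elena, Ravi.
Aoife starts after Rohan ends, so Rohan has no further overlaps.
Marcus starts after Aoife ends, so Aoife has no further overlaps.
Nadia starts after Marcus ends, so Marcus has no further overlaps.
Jonas starts after Nadia ends, so Nadia has no further overlaps.
Elena starts after Jonas ends, so Jonas has no further overlaps.
Ravi starts after Elena ends.
Every pair is clear; the schedule has no overlaps.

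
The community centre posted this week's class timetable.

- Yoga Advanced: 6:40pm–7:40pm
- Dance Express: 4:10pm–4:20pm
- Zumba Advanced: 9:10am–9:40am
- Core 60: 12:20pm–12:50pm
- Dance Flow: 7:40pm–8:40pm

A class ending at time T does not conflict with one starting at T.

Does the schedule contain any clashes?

No

Sorted by start: Zumba Advanced, Core 60, Dance Express, Yoga Advanced, Dance Flow.
Core 60 starts after Zumba Advanced ends, so nothing later overlaps Zumba Advanced either.
Dance Express starts after Core 60 ends, so nothing later overlaps Core 60 either.
Yoga Advanced starts after Dance Express ends, so nothing later overlaps Dance Express either.
Dance Flow starts exactly when Yoga Advanced ends (back-to-back, no overlap).
Every pair is clear; the schedule has no overlaps.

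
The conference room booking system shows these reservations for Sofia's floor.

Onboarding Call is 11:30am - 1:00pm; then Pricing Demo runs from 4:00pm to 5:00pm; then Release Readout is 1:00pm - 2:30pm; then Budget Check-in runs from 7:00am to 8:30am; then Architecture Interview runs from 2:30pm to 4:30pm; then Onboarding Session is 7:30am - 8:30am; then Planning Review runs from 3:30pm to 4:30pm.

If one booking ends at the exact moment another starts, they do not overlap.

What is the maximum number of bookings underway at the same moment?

Walk through starts and ends in time order (an end at T is processed before a start at T):
7:00am start Budget Check-in → 1
7:30am start Onboarding Session → 2
8:30am end Budget Check-in → 1
8:30am end Onboarding Session → 0
11:30am start Onboarding Call → 1
1:00pm end Onboarding Call → 0
1:00pm start Release Readout → 1
2:30pm end Release Readout → 0
2:30pm start Architecture Interview → 1
3:30pm start Planning Review → 2
4:00pm start Pricing Demo → 3
4:30pm end Architecture Interview → 2
4:30pm end Planning Review → 1
5:00pm end Pricing Demo → 0
Peak is 3, at 4:00pm (Architecture Interview, Planning Review, Pricing Demo).

3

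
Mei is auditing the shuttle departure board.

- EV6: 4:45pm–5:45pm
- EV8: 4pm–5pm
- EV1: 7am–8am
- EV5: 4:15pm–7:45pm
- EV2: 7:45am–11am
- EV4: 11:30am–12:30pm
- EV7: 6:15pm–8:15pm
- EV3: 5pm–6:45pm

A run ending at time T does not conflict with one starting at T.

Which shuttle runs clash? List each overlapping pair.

Sorted by start: EV1, EV2, EV4, EV8, EV5, EV6, EV3, EV7.
EV2 starts before EV1 ends → EV1 and EV2 overlap.
EV4 starts after EV1 ends, so EV1 has no further overlaps.
EV4 starts after EV2 ends, so EV2 has no further overlaps.
EV8 starts after EV4 ends, so EV4 has no further overlaps.
EV5 starts before EV8 ends → EV8 and EV5 overlap.
EV6 starts before EV8 ends → EV8 and EV6 overlap.
EV3 starts exactly when EV8 ends (back-to-back, no overlap), so EV8 has no further overlaps.
EV6 starts before EV5 ends → EV5 and EV6 overlap.
EV3 starts before EV5 ends → EV5 and EV3 overlap.
EV7 starts before EV5 ends → EV5 and EV7 overlap.
EV3 starts before EV6 ends → EV6 and EV3 overlap.
EV7 starts after EV6 ends.
EV7 starts before EV3 ends → EV3 and EV7 overlap.

EV1 & EV2, EV3 & EV5, EV3 & EV6, EV3 & EV7, EV5 & EV6, EV5 & EV7, EV5 & EV8, EV6 & EV8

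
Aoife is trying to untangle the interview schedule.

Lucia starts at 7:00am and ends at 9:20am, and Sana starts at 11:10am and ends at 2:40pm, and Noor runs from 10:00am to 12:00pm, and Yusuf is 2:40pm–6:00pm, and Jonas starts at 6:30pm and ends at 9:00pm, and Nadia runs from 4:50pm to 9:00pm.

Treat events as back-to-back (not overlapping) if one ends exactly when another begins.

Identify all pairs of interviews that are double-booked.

Check each pair: they overlap iff neither finishes before the other starts.
Sorted by start: Lucia, Noor, Sana, Yusuf, Nadia, Jonas.
Noor starts after Lucia ends, so nothing later overlaps Lucia either.
Sana starts before Noor ends → Noor and Sana overlap.
Yusuf starts after Noor ends, so nothing later overlaps Noor either.
Yusuf starts exactly when Sana ends (back-to-back, no overlap), so nothing later overlaps Sana either.
Nadia starts before Yusuf ends → Yusuf and Nadia overlap.
Jonas starts after Yusuf ends.
Jonas starts before Nadia ends → Nadia and Jonas overlap.

Jonas & Nadia, Nadia & Yusuf, Noor & Sana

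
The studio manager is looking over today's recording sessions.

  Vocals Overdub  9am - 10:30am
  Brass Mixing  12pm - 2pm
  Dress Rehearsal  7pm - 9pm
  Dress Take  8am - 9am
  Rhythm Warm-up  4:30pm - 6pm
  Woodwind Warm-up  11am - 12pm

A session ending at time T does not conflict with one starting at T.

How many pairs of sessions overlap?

Sorted by start: Dress Take, Vocals Overdub, Woodwind Warm-up, Brass Mixing, Rhythm Warm-up, Dress Rehearsal.
Vocals Overdub starts exactly when Dress Take ends (back-to-back, no overlap), so nothing later overlaps Dress Take either.
Woodwind Warm-up starts after Vocals Overdub ends, so nothing later overlaps Vocals Overdub either.
Brass Mixing starts exactly when Woodwind Warm-up ends (back-to-back, no overlap), so nothing later overlaps Woodwind Warm-up either.
Rhythm Warm-up starts after Brass Mixing ends, so nothing later overlaps Brass Mixing either.
Dress Rehearsal starts after Rhythm Warm-up ends.
No pair overlaps.

0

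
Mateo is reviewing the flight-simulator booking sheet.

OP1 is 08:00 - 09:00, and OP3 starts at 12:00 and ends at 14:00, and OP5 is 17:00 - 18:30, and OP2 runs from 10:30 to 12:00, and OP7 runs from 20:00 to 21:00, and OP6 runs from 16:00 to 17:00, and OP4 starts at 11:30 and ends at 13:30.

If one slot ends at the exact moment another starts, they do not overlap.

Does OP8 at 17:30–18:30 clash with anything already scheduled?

Yes — it overlaps OP5

OP1: ends 09:00 at or before OP8 starts 17:30 → clear.
OP2: ends 12:00 at or before OP8 starts 17:30 → clear.
OP4: ends 13:30 at or before OP8 starts 17:30 → clear.
OP3: ends 14:00 at or before OP8 starts 17:30 → clear.
OP6: ends 17:00 at or before OP8 starts 17:30 → clear.
OP5: starts 17:00 before OP8 ends 18:30, and ends 18:30 after OP8 starts 17:30 → overlap.
OP7: starts 20:00 at or after OP8 ends 18:30 → clear.
OP8 overlaps OP5.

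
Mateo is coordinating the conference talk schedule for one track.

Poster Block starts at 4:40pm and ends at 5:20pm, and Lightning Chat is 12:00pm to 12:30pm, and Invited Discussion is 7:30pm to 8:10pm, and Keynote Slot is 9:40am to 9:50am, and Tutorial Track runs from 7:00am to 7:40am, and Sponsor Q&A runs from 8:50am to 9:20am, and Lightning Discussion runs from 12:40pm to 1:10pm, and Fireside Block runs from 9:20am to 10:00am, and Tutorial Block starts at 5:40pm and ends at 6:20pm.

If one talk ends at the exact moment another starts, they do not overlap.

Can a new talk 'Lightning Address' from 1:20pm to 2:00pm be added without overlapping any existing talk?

Yes — the slot is free

Tutorial Track: ends 7:40am at or before Lightning Address starts 1:20pm → clear.
Sponsor Q&A: ends 9:20am at or before Lightning Address starts 1:20pm → clear.
Fireside Block: ends 10:00am at or before Lightning Address starts 1:20pm → clear.
Keynote Slot: ends 9:50am at or before Lightning Address starts 1:20pm → clear.
Lightning Chat: ends 12:30pm at or before Lightning Address starts 1:20pm → clear.
Lightning Discussion: ends 1:10pm at or before Lightning Address starts 1:20pm → clear.
Poster Block: starts 4:40pm at or after Lightning Address ends 2:00pm → clear.
Tutorial Block: starts 5:40pm at or after Lightning Address ends 2:00pm → clear.
Invited Discussion: starts 7:30pm at or after Lightning Address ends 2:00pm → clear.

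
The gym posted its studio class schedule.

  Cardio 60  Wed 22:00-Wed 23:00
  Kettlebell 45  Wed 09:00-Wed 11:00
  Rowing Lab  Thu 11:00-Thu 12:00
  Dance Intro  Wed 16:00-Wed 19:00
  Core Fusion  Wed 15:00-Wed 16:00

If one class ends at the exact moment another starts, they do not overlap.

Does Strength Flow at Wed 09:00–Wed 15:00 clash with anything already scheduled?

Yes — it overlaps Kettlebell 45

Kettlebell 45: starts Wed 09:00 before Strength Flow ends Wed 15:00, and ends Wed 11:00 after Strength Flow starts Wed 09:00 → overlap.
Core Fusion: starts Wed 15:00 at or after Strength Flow ends Wed 15:00 → clear.
Dance Intro: starts Wed 16:00 at or after Strength Flow ends Wed 15:00 → clear.
Cardio 60: starts Wed 22:00 at or after Strength Flow ends Wed 15:00 → clear.
Rowing Lab: starts Thu 11:00 at or after Strength Flow ends Wed 15:00 → clear.
Strength Flow overlaps Kettlebell 45.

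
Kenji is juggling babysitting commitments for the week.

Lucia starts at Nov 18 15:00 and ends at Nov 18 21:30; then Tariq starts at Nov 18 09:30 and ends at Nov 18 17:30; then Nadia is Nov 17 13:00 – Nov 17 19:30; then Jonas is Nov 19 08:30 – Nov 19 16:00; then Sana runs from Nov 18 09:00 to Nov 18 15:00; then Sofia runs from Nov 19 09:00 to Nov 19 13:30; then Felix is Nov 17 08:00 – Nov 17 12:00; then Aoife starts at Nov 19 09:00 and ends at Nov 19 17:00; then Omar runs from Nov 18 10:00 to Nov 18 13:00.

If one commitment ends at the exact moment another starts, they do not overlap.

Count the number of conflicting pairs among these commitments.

Sorted by start: Felix, Nadia, Sana, Tariq, Omar, Lucia, Jonas, Aoife, Sofia.
Nadia starts after Felix ends; Felix is clear from here.
Sana starts after Nadia ends; Nadia is clear from here.
Tariq starts before Sana ends → Sana and Tariq overlap.
Omar starts before Sana ends → Sana and Omar overlap.
Lucia starts exactly when Sana ends (back-to-back, no overlap); Sana is clear from here.
Omar starts before Tariq ends → Tariq and Omar overlap.
Lucia starts before Tariq ends → Tariq and Lucia overlap.
Jonas starts after Tariq ends; Tariq is clear from here.
Lucia starts after Omar ends; Omar is clear from here.
Jonas starts after Lucia ends; Lucia is clear from here.
Aoife starts before Jonas ends → Jonas and Aoife overlap.
Sofia starts before Jonas ends → Jonas and Sofia overlap.
Sofia starts before Aoife ends → Aoife and Sofia overlap.
Overlapping pairs: Aoife & Jonas, Aoife & Sofia, Jonas & Sofia, Lucia & Tariq, Omar & Sana, Omar & Tariq, Sana & Tariq — 7 in total.

7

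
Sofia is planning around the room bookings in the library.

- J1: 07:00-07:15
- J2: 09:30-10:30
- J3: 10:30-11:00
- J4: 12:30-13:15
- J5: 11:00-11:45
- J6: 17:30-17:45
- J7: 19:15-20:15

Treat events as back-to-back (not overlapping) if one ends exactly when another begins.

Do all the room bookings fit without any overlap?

Check each pair: they overlap iff neither finishes before the other starts.
Sorted by start: J1, J2, J3, J5, J4, J6, J7.
J2 starts after J1 ends — done with J1.
J3 starts exactly when J2 ends (back-to-back, no overlap) — done with J2.
J5 starts exactly when J3 ends (back-to-back, no overlap) — done with J3.
J4 starts after J5 ends — done with J5.
J6 starts after J4 ends — done with J4.
J7 starts after J6 ends.
Every pair is clear; the schedule has no overlaps.

Yes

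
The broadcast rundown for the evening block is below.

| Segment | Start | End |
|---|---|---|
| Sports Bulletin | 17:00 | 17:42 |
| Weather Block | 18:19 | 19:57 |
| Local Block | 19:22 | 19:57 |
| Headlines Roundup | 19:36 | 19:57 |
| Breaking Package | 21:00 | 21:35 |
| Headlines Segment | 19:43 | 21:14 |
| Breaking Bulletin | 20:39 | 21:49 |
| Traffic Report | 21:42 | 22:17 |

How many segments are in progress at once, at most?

4

Walk through starts and ends in time order (an end at T is processed before a start at T):
17:00 start Sports Bulletin → 1
17:42 end Sports Bulletin → 0
18:19 start Weather Block → 1
19:22 start Local Block → 2
19:36 start Headlines Roundup → 3
19:43 start Headlines Segment → 4
19:57 end Headlines Roundup → 3
19:57 end Local Block → 2
19:57 end Weather Block → 1
20:39 start Breaking Bulletin → 2
21:00 start Breaking Package → 3
21:14 end Headlines Segment → 2
21:35 end Breaking Package → 1
21:42 start Traffic Report → 2
21:49 end Breaking Bulletin → 1
22:17 end Traffic Report → 0
Peak is 4, at 19:43 (Headlines Roundup, Headlines Segment, Local Block, Weather Block).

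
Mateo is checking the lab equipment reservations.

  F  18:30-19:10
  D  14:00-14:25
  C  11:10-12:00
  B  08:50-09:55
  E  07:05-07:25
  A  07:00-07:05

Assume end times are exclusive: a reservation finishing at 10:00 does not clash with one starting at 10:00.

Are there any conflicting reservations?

No

Sorted by start: A, E, B, C, D, F.
E starts exactly when A ends (back-to-back, no overlap), so nothing later overlaps A either.
B starts after E ends, so nothing later overlaps E either.
C starts after B ends, so nothing later overlaps B either.
D starts after C ends, so nothing later overlaps C either.
F starts after D ends.
Every pair is clear; the schedule has no overlaps.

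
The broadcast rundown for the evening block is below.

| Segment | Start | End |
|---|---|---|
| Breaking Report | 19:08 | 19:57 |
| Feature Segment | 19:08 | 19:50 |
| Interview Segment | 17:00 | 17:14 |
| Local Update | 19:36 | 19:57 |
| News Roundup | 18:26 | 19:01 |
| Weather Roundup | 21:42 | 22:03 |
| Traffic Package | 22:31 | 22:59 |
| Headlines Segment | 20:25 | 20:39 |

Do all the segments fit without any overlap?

Sorted by start: Interview Segment, News Roundup, Feature Segment, Breaking Report, Local Update, Headlines Segment, Weather Roundup, Traffic Package.
News Roundup starts after Interview Segment ends; Interview Segment is clear from here.
Feature Segment starts after News Roundup ends; News Roundup is clear from here.
Breaking Report starts before Feature Segment ends → Feature Segment and Breaking Report overlap.
That's a conflict, so the schedule is not conflict-free.

No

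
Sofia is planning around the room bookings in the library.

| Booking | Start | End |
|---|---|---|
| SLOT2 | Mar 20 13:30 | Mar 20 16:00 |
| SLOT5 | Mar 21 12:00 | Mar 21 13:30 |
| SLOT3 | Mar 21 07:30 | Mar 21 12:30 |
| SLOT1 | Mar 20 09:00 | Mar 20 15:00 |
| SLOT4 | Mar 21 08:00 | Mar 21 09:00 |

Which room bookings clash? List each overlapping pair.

Sorted by start: SLOT1, SLOT2, SLOT3, SLOT4, SLOT5.
SLOT2 starts before SLOT1 ends → SLOT1 and SLOT2 overlap.
SLOT3 starts after SLOT1 ends, so nothing later overlaps SLOT1 either.
SLOT3 starts after SLOT2 ends, so nothing later overlaps SLOT2 either.
SLOT4 starts before SLOT3 ends → SLOT3 and SLOT4 overlap.
SLOT5 starts before SLOT3 ends → SLOT3 and SLOT5 overlap.
SLOT5 starts after SLOT4 ends.

SLOT1 & SLOT2, SLOT3 & SLOT4, SLOT3 & SLOT5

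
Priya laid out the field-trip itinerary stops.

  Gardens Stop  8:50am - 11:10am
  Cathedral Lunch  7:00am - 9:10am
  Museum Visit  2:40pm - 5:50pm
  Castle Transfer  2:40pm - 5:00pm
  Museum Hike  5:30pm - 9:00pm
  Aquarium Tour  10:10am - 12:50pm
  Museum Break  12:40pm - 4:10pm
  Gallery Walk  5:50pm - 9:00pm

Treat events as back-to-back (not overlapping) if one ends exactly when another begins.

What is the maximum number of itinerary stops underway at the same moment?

3

Sweep the timeline, counting +1 at each start and −1 at each end (ends before starts at a tie):
7:00am start Cathedral Lunch → 1
8:50am start Gardens Stop → 2
9:10am end Cathedral Lunch → 1
10:10am start Aquarium Tour → 2
11:10am end Gardens Stop → 1
12:40pm start Museum Break → 2
12:50pm end Aquarium Tour → 1
2:40pm start Castle Transfer → 2
2:40pm start Museum Visit → 3
4:10pm end Museum Break → 2
5:00pm end Castle Transfer → 1
5:30pm start Museum Hike → 2
5:50pm end Museum Visit → 1
5:50pm start Gallery Walk → 2
9:00pm end Gallery Walk → 1
9:00pm end Museum Hike → 0
Peak is 3, at 2:40pm (Castle Transfer, Museum Break, Museum Visit).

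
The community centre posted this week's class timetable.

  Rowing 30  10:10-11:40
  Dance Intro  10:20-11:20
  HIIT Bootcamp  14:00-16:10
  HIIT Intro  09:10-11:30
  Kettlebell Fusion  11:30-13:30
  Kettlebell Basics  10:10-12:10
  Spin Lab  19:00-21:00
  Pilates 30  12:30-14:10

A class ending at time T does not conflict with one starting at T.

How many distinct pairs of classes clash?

Check each pair: they overlap iff neither finishes before the other starts.
Sorted by start: HIIT Intro, Kettlebell Basics, Rowing 30, Dance Intro, Kettlebell Fusion, Pilates 30, HIIT Bootcamp, Spin Lab.
Kettlebell Basics starts before HIIT Intro ends → HIIT Intro and Kettlebell Basics overlap.
Rowing 30 starts before HIIT Intro ends → HIIT Intro and Rowing 30 overlap.
Dance Intro starts before HIIT Intro ends → HIIT Intro and Dance Intro overlap.
Kettlebell Fusion starts exactly when HIIT Intro ends (back-to-back, no overlap); HIIT Intro is clear from here.
Rowing 30 starts before Kettlebell Basics ends → Kettlebell Basics and Rowing 30 overlap.
Dance Intro starts before Kettlebell Basics ends → Kettlebell Basics and Dance Intro overlap.
Kettlebell Fusion starts before Kettlebell Basics ends → Kettlebell Basics and Kettlebell Fusion overlap.
Pilates 30 starts after Kettlebell Basics ends; Kettlebell Basics is clear from here.
Dance Intro starts before Rowing 30 ends → Rowing 30 and Dance Intro overlap.
Kettlebell Fusion starts before Rowing 30 ends → Rowing 30 and Kettlebell Fusion overlap.
Pilates 30 starts after Rowing 30 ends; Rowing 30 is clear from here.
Kettlebell Fusion starts after Dance Intro ends; Dance Intro is clear from here.
Pilates 30 starts before Kettlebell Fusion ends → Kettlebell Fusion and Pilates 30 overlap.
HIIT Bootcamp starts after Kettlebell Fusion ends; Kettlebell Fusion is clear from here.
HIIT Bootcamp starts before Pilates 30 ends → Pilates 30 and HIIT Bootcamp overlap.
Spin Lab starts after Pilates 30 ends.
Spin Lab starts after HIIT Bootcamp ends.
Overlapping pairs: Dance Intro & HIIT Intro, Dance Intro & Kettlebell Basics, Dance Intro & Rowing 30, HIIT Bootcamp & Pilates 30, HIIT Intro & Kettlebell Basics, HIIT Intro & Rowing 30, Kettlebell Basics & Kettlebell Fusion, Kettlebell Basics & Rowing 30, Kettlebell Fusion & Pilates 30, Kettlebell Fusion & Rowing 30 — 10 in total.

10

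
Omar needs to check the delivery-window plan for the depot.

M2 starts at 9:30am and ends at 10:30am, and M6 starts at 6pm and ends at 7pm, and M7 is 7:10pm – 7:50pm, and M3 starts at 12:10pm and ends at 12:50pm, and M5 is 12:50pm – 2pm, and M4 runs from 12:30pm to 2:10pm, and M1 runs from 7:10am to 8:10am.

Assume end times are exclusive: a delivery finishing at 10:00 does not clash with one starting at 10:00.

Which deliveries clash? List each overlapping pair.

M3 & M4, M4 & M5

Sorted by start: M1, M2, M3, M4, M5, M6, M7.
M2 starts after M1 ends; M1 is clear from here.
M3 starts after M2 ends; M2 is clear from here.
M4 starts before M3 ends → M3 and M4 overlap.
M5 starts exactly when M3 ends (back-to-back, no overlap); M3 is clear from here.
M5 starts before M4 ends → M4 and M5 overlap.
M6 starts after M4 ends; M4 is clear from here.
M6 starts after M5 ends; M5 is clear from here.
M7 starts after M6 ends.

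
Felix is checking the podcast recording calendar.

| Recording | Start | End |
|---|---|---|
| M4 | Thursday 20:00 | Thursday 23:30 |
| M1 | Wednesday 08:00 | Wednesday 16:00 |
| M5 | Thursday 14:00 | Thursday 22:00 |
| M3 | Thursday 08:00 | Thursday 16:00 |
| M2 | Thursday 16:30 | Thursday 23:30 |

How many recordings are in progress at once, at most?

3

Sweep the timeline, counting +1 at each start and −1 at each end (ends before starts at a tie):
Wednesday 08:00 start M1 → 1
Wednesday 16:00 end M1 → 0
Thursday 08:00 start M3 → 1
Thursday 14:00 start M5 → 2
Thursday 16:00 end M3 → 1
Thursday 16:30 start M2 → 2
Thursday 20:00 start M4 → 3
Thursday 22:00 end M5 → 2
Thursday 23:30 end M2 → 1
Thursday 23:30 end M4 → 0
Peak is 3, at Thursday 20:00 (M2, M4, M5).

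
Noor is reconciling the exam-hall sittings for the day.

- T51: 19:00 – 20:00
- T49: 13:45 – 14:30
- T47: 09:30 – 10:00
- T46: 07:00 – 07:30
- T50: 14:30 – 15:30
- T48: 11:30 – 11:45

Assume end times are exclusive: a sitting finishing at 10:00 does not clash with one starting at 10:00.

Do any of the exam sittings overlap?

No

Sorted by start: T46, T47, T48, T49, T50, T51.
T47 starts after T46 ends; T46 is clear from here.
T48 starts after T47 ends; T47 is clear from here.
T49 starts after T48 ends; T48 is clear from here.
T50 starts exactly when T49 ends (back-to-back, no overlap); T49 is clear from here.
T51 starts after T50 ends.
Every pair is clear; the schedule has no overlaps.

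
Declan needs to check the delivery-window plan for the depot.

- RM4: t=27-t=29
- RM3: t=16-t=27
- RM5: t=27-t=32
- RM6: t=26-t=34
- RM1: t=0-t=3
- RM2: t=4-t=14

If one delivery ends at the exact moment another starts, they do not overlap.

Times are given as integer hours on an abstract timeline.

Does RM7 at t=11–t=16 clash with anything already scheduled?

Yes — it overlaps RM2

RM1: ends t=3 at or before RM7 starts t=11 → clear.
RM2: starts t=4 before RM7 ends t=16, and ends t=14 after RM7 starts t=11 → overlap.
RM3: starts t=16 at or after RM7 ends t=16 → clear.
RM6: starts t=26 at or after RM7 ends t=16 → clear.
RM4: starts t=27 at or after RM7 ends t=16 → clear.
RM5: starts t=27 at or after RM7 ends t=16 → clear.
RM7 overlaps RM2.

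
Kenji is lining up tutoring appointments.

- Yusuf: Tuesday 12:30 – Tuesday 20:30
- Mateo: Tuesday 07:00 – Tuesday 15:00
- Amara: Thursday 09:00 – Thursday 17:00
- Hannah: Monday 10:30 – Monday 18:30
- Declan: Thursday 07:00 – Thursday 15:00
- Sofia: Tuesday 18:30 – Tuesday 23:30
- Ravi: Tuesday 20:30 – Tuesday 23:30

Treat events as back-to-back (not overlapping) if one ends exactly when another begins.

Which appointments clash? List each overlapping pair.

Amara & Declan, Mateo & Yusuf, Ravi & Sofia, Sofia & Yusuf

Check each pair: they overlap iff neither finishes before the other starts.
Sorted by start: Hannah, Mateo, Yusuf, Sofia, Ravi, Declan, Amara.
Mateo starts after Hannah ends, so Hannah has no further overlaps.
Yusuf starts before Mateo ends → Mateo and Yusuf overlap.
Sofia starts after Mateo ends, so Mateo has no further overlaps.
Sofia starts before Yusuf ends → Yusuf and Sofia overlap.
Ravi starts exactly when Yusuf ends (back-to-back, no overlap), so Yusuf has no further overlaps.
Ravi starts before Sofia ends → Sofia and Ravi overlap.
Declan starts after Sofia ends, so Sofia has no further overlaps.
Declan starts after Ravi ends, so Ravi has no further overlaps.
Amara starts before Declan ends → Declan and Amara overlap.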